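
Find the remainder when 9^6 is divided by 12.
Use repeated squaring. Binary(6) = 110. Walk through the bits of the exponent 6 left-to-right: at each bit after the leading one, square the running value, then multiply by 9 if the bit is 1 (always reducing mod 12):
  bit 1 = 1 (leading): start with 9.
  bit 2 = 1: square 9^2 = 81 ≡ 9; bit is 1, so multiply 9·9 = 81 ≡ 9 (mod 12).
  bit 3 = 0: square 9^2 = 81 ≡ 9 (mod 12).
Final value: 9^6 ≡ 9 (mod 12).

Final answer: 9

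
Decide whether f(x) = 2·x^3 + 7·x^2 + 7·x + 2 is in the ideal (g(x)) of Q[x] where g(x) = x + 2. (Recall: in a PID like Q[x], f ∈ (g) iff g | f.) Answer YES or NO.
YES

In Q[x] the ideal (g) consists of all multiples of g, so f ∈ (g) iff g | f, i.e. iff the remainder of f on division by g is 0. Divide f by g (g is monic, so eliminate the leading term of the running remainder at each step):
  leading term 2·x^3: subtract (2·x^2)·g(x) = 2·x^3 + 4·x^2, leaving 3·x^2 + 7·x + 2
  leading term 3·x^2: subtract (3·x)·g(x) = 3·x^2 + 6·x, leaving x + 2
  leading term x: subtract (1)·g(x) = x + 2, leaving 0
The remainder is 0, so f(x) = g(x) · h(x) with h(x) = 2·x^2 + 3·x + 1. Hence g | f, i.e. f ∈ (g).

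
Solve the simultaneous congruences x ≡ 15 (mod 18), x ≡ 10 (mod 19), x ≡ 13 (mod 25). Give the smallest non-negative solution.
The moduli 18, 19, 25 are pairwise coprime, so by the CRT there is a unique solution mod 18·19·25 = 8550.
Solve by successive substitution. Start with x ≡ 15 (mod 18).
  Combine with x ≡ 10 (mod 19): write x = 15 + 18·t and require 15 + 18·t ≡ 10 (mod 19), i.e. 18·t ≡ 10 − 15 ≡ 14 (mod 19). Since 18^(−1) ≡ 18 (mod 19), t ≡ 18·14 ≡ 5 (mod 19). So x ≡ 15 + 18·5 = 105 (mod 342).
  Combine with x ≡ 13 (mod 25): write x = 105 + 342·t and require 105 + 342·t ≡ 13 (mod 25), i.e. 342·t ≡ 13 − 105 ≡ 8 (mod 25). Since 342^(−1) ≡ 3 (mod 25) (342 ≡ 17 (mod 25)), t ≡ 3·8 ≡ 24 (mod 25). So x ≡ 105 + 342·24 = 8313 (mod 8550).
Unique solution in [0, 8550): x = 8313.

Final answer: x ≡ 8313 (mod 8550); the representative in [0, 8550) is 8313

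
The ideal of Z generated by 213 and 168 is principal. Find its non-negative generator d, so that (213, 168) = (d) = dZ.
(213, 168) = (3); d = 3

In the PID Z, (a, b) is generated by gcd(a, b). Compute gcd(213, 168) with the extended Euclidean algorithm, tracking rows (r, s, t) with s·213 + t·168 = r:
  row A: (213, 1, 0)   [1·213 + 0·168 = 213]
  row B: (168, 0, 1)   [0·213 + 1·168 = 168]
  213 = 1·168 + 45   → row C = row A − 1·row B = (45, 1, −1)   [check: 1·213 − 1·168 = 45]
  168 = 3·45 + 33   → row D = row B − 3·row C = (33, −3, 4)   [check: −3·213 + 4·168 = 33]
  45 = 1·33 + 12   → row E = row C − 1·row D = (12, 4, −5)   [check: 4·213 − 5·168 = 12]
  33 = 2·12 + 9   → row F = row D − 2·row E = (9, −11, 14)   [check: −11·213 + 14·168 = 9]
  12 = 1·9 + 3   → row G = row E − 1·row F = (3, 15, −19)   [check: 15·213 − 19·168 = 3]
  9 = 3·3 + 0   → remainder 0, stop. gcd = 3 (last nonzero row G).
So gcd(213, 168) = 3, with Bézout identity 15·213 − 19·168 = 3. Containment (⊇): the Bézout identity exhibits 3 as an element of (213, 168), giving (3) ⊆ (213, 168). Containment (⊆): since 3 | 213 and 3 | 168 (213 = 3·71, 168 = 3·56), every Z-linear combination of 213 and 168 is divisible by 3, so (213, 168) ⊆ (3). Therefore (213, 168) = (3), d = 3.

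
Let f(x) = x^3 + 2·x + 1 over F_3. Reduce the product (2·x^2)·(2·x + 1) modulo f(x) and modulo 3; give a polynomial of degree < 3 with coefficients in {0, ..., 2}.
Multiply as integer polynomials: a · b = 4·x^3 + 2·x^2. Reducing coefficients mod 3: a · b ≡ x^3 + 2·x^2. Now divide by f(x) = x^3 + 2·x + 1 in F_3[x], eliminating the leading term at each step:
  leading term x^3: subtract (1)·f(x) = x^3 + 2·x + 1, leaving 2·x^2 + x + 2 (coefficients mod 3)
The degree is now < 3, so this is the remainder. Hence a · b ≡ 2·x^2 + x + 2 in F_3[x]/(f).

Final answer: a · b ≡ 2·x^2 + x + 2 (mod f(x))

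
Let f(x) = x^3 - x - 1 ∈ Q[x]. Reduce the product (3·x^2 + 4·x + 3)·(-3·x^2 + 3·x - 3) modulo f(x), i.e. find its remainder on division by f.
a · b ≡ -15·x^2 - 15·x - 12 (mod f(x))

First multiply in Q[x] without reducing: a · b = -9·x^4 - 3·x^3 - 6·x^2 - 3·x - 9. Now divide by f(x) = x^3 - x - 1, eliminating the leading term at each step:
  leading term -9·x^4: subtract (-9·x)·f(x) = -9·x^4 + 9·x^2 + 9·x, leaving -3·x^3 - 15·x^2 - 12·x - 9
  leading term -3·x^3: subtract (-3)·f(x) = -3·x^3 + 3·x + 3, leaving -15·x^2 - 15·x - 12
The degree is now < 3, so this is the remainder. Hence a · b ≡ -15·x^2 - 15·x - 12 in Q[x]/(f).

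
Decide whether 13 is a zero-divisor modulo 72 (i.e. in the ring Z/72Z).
NO

gcd(13, 72) = 1, so 13 is a unit in Z/72Z (it has a multiplicative inverse). A unit cannot be a zero-divisor: if 13·b ≡ 0 then multiplying both sides by 13^(−1) gives b ≡ 0. So 13 is not a zero-divisor.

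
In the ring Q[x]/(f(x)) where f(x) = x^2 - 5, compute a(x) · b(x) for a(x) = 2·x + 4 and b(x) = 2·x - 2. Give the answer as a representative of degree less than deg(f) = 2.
First multiply in Q[x] without reducing: a · b = 4·x^2 + 4·x - 8. Now divide by f(x) = x^2 - 5, eliminating the leading term at each step:
  leading term 4·x^2: subtract (4)·f(x) = 4·x^2 - 20, leaving 4·x + 12
The degree is now < 2, so this is the remainder. Hence a · b ≡ 4·x + 12 in Q[x]/(f).

Final answer: a · b ≡ 4·x + 12 (mod f(x))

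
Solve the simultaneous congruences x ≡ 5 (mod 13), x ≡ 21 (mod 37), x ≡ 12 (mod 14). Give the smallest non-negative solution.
x ≡ 4646 (mod 6734); the representative in [0, 6734) is 4646

The moduli 13, 37, 14 are pairwise coprime, so by the CRT there is a unique solution mod 13·37·14 = 6734.
Solve by successive substitution. Start with x ≡ 5 (mod 13).
  Combine with x ≡ 21 (mod 37): write x = 5 + 13·t and require 5 + 13·t ≡ 21 (mod 37), i.e. 13·t ≡ 21 − 5 ≡ 16 (mod 37). Since 13^(−1) ≡ 20 (mod 37), t ≡ 20·16 ≡ 24 (mod 37). So x ≡ 5 + 13·24 = 317 (mod 481).
  Combine with x ≡ 12 (mod 14): write x = 317 + 481·t and require 317 + 481·t ≡ 12 (mod 14), i.e. 481·t ≡ 12 − 317 ≡ 3 (mod 14). Since 481^(−1) ≡ 3 (mod 14) (481 ≡ 5 (mod 14)), t ≡ 3·3 ≡ 9 (mod 14). So x ≡ 317 + 481·9 = 4646 (mod 6734).
Unique solution in [0, 6734): x = 4646.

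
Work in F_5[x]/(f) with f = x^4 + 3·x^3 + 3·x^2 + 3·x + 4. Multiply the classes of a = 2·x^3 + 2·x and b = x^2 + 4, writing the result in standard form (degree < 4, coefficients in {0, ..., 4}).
Multiply as integer polynomials: a · b = 2·x^5 + 10·x^3 + 8·x. Reducing coefficients mod 5: a · b ≡ 2·x^5 + 3·x. Now divide by f(x) = x^4 + 3·x^3 + 3·x^2 + 3·x + 4 in F_5[x], eliminating the leading term at each step:
  leading term 2·x^5: subtract (2·x)·f(x) = 2·x^5 + x^4 + x^3 + x^2 + 3·x, leaving 4·x^4 + 4·x^3 + 4·x^2 (coefficients mod 5)
  leading term 4·x^4: subtract (4)·f(x) = 4·x^4 + 2·x^3 + 2·x^2 + 2·x + 1, leaving 2·x^3 + 2·x^2 + 3·x + 4 (coefficients mod 5)
The degree is now < 4, so this is the remainder. Hence a · b ≡ 2·x^3 + 2·x^2 + 3·x + 4 in F_5[x]/(f).

Final answer: a · b ≡ 2·x^3 + 2·x^2 + 3·x + 4 (mod f(x))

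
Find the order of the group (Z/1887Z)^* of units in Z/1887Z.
(Z/1887Z)^* consists of the classes a with gcd(a, 1887) = 1, so its order is φ(1887). φ is multiplicative, with φ(p^e) = p^e − p^(e−1). Factorise 1887 = 3 · 17 · 37. Then
  φ(1887) = (3 − 1) · (17 − 1) · (37 − 1) = 2 · 16 · 36 = 1152.
Thus |(Z/1887Z)^*| = 1152.

Final answer: |(Z/1887Z)^*| = 1152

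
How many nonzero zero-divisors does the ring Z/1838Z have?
In Z/1838Z each nonzero element is either a unit (gcd with 1838 is 1) or a zero-divisor (gcd > 1). The number of units is φ(1838): factorise 1838 = 2 · 919, so φ(1838) = (2 − 1) · (919 − 1) = 1 · 918 = 918. The nonzero elements number 1838 − 1 = 1837. Hence the nonzero zero-divisors number 1837 − 918 = 919.

Final answer: Z/1838Z has 919 nonzero zero-divisors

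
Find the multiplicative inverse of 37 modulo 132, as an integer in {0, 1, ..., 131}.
Apply the extended Euclidean algorithm to (132, 37), tracking rows (r, s, t) with s·132 + t·37 = r. Each division r_prev = q·r_cur + r_new produces the new row as (previous row) − q·(current row):
  row A: (132, 1, 0)   [1·132 + 0·37 = 132]
  row B: (37, 0, 1)   [0·132 + 1·37 = 37]
  132 = 3·37 + 21   → row C = row A − 3·row B = (21, 1, −3)   [check: 1·132 − 3·37 = 21]
  37 = 1·21 + 16   → row D = row B − 1·row C = (16, −1, 4)   [check: −1·132 + 4·37 = 16]
  21 = 1·16 + 5   → row E = row C − 1·row D = (5, 2, −7)   [check: 2·132 − 7·37 = 5]
  16 = 3·5 + 1   → row F = row D − 3·row E = (1, −7, 25)   [check: −7·132 + 25·37 = 1]
  5 = 5·1 + 0   → remainder 0, stop. gcd = 1 (last nonzero row F).
The gcd is 1, so 37 is invertible mod 132. The last nonzero row gives −7·132 + 25·37 = 1, so t = 25. So 37^(−1) ≡ 25 (mod 132). Verify: 37 · 25 = 925 ≡ 1 (mod 132). ✓

Final answer: 37^(−1) ≡ 25 (mod 132)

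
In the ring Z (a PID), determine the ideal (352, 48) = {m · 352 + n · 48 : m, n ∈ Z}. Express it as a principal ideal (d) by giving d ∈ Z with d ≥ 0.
In the PID Z, (a, b) is generated by gcd(a, b). Compute gcd(352, 48) with the extended Euclidean algorithm, tracking rows (r, s, t) with s·352 + t·48 = r:
  row A: (352, 1, 0)   [1·352 + 0·48 = 352]
  row B: (48, 0, 1)   [0·352 + 1·48 = 48]
  352 = 7·48 + 16   → row C = row A − 7·row B = (16, 1, −7)   [check: 1·352 − 7·48 = 16]
  48 = 3·16 + 0   → remainder 0, stop. gcd = 16 (last nonzero row C).
So gcd(352, 48) = 16, with Bézout identity 1·352 − 7·48 = 16. Containment (⊇): the Bézout identity exhibits 16 as an element of (352, 48), giving (16) ⊆ (352, 48). Containment (⊆): since 16 | 352 and 16 | 48 (352 = 16·22, 48 = 16·3), every Z-linear combination of 352 and 48 is divisible by 16, so (352, 48) ⊆ (16). Therefore (352, 48) = (16), d = 16.

Final answer: (352, 48) = (16); d = 16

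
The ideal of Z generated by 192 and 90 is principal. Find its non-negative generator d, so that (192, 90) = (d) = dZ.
In the PID Z, (a, b) is generated by gcd(a, b). Compute gcd(192, 90) with the extended Euclidean algorithm, tracking rows (r, s, t) with s·192 + t·90 = r:
  row A: (192, 1, 0)   [1·192 + 0·90 = 192]
  row B: (90, 0, 1)   [0·192 + 1·90 = 90]
  192 = 2·90 + 12   → row C = row A − 2·row B = (12, 1, −2)   [check: 1·192 − 2·90 = 12]
  90 = 7·12 + 6   → row D = row B − 7·row C = (6, −7, 15)   [check: −7·192 + 15·90 = 6]
  12 = 2·6 + 0   → remainder 0, stop. gcd = 6 (last nonzero row D).
So gcd(192, 90) = 6, with Bézout identity −7·192 + 15·90 = 6. Containment (⊇): the Bézout identity exhibits 6 as an element of (192, 90), giving (6) ⊆ (192, 90). Containment (⊆): since 6 | 192 and 6 | 90 (192 = 6·32, 90 = 6·15), every Z-linear combination of 192 and 90 is divisible by 6, so (192, 90) ⊆ (6). Therefore (192, 90) = (6), d = 6.

Final answer: (192, 90) = (6); d = 6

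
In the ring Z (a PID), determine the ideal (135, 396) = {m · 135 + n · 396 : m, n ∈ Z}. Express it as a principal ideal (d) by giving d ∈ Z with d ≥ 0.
In the PID Z, (a, b) is generated by gcd(a, b). Compute gcd(396, 135) with the extended Euclidean algorithm, tracking rows (r, s, t) with s·396 + t·135 = r:
  row A: (396, 1, 0)   [1·396 + 0·135 = 396]
  row B: (135, 0, 1)   [0·396 + 1·135 = 135]
  396 = 2·135 + 126   → row C = row A − 2·row B = (126, 1, −2)   [check: 1·396 − 2·135 = 126]
  135 = 1·126 + 9   → row D = row B − 1·row C = (9, −1, 3)   [check: −1·396 + 3·135 = 9]
  126 = 14·9 + 0   → remainder 0, stop. gcd = 9 (last nonzero row D).
So gcd(135, 396) = 9, with Bézout identity −1·396 + 3·135 = 9. Containment (⊇): the Bézout identity exhibits 9 as an element of (135, 396), giving (9) ⊆ (135, 396). Containment (⊆): since 9 | 135 and 9 | 396 (135 = 9·15, 396 = 9·44), every Z-linear combination of 135 and 396 is divisible by 9, so (135, 396) ⊆ (9). Therefore (135, 396) = (9), d = 9.

Final answer: (135, 396) = (9); d = 9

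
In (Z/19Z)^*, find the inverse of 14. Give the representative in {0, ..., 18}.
14^(−1) ≡ 15 (mod 19)

Apply the extended Euclidean algorithm to (19, 14), tracking rows (r, s, t) with s·19 + t·14 = r. Each division r_prev = q·r_cur + r_new produces the new row as (previous row) − q·(current row):
  row A: (19, 1, 0)   [1·19 + 0·14 = 19]
  row B: (14, 0, 1)   [0·19 + 1·14 = 14]
  19 = 1·14 + 5   → row C = row A − 1·row B = (5, 1, −1)   [check: 1·19 − 1·14 = 5]
  14 = 2·5 + 4   → row D = row B − 2·row C = (4, −2, 3)   [check: −2·19 + 3·14 = 4]
  5 = 1·4 + 1   → row E = row C − 1·row D = (1, 3, −4)   [check: 3·19 − 4·14 = 1]
  4 = 4·1 + 0   → remainder 0, stop. gcd = 1 (last nonzero row E).
The gcd is 1, so 14 is invertible mod 19. The last nonzero row gives 3·19 − 4·14 = 1, so t = −4. So 14^(−1) ≡ −4 ≡ 15 (mod 19). Verify: 14 · 15 = 210 ≡ 1 (mod 19). ✓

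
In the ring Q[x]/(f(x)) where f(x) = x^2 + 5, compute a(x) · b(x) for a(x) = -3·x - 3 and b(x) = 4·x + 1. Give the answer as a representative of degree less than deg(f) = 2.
First multiply in Q[x] without reducing: a · b = -12·x^2 - 15·x - 3. Now divide by f(x) = x^2 + 5, eliminating the leading term at each step:
  leading term -12·x^2: subtract (-12)·f(x) = -12·x^2 - 60, leaving 57 - 15·x
The degree is now < 2, so this is the remainder. Hence a · b ≡ 57 - 15·x in Q[x]/(f).

Final answer: a · b ≡ 57 - 15·x (mod f(x))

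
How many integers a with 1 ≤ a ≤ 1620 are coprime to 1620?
The number of a ∈ {1, ..., 1620} with gcd(a, 1620) = 1 is by definition Euler's totient φ(1620). φ is multiplicative, with φ(p^e) = p^e − p^(e−1). Factorise 1620 = 2^2 · 3^4 · 5. Then
  φ(1620) = (2^2 − 2^1) · (3^4 − 3^3) · (5 − 1) = 2 · 54 · 4 = 432.
So there are 432 such integers.

Final answer: 432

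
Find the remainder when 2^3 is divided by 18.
8

Use repeated squaring. Binary(3) = 11. Walk through the bits of the exponent 3 left-to-right: at each bit after the leading one, square the running value, then multiply by 2 if the bit is 1 (always reducing mod 18):
  bit 1 = 1 (leading): start with 2.
  bit 2 = 1: square 2^2 = 4; bit is 1, so multiply 4·2 = 8 (mod 18).
Final value: 2^3 ≡ 8 (mod 18).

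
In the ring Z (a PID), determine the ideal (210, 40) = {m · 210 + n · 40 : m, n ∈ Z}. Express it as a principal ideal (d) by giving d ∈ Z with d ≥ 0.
In the PID Z, (a, b) is generated by gcd(a, b). Compute gcd(210, 40) with the extended Euclidean algorithm, tracking rows (r, s, t) with s·210 + t·40 = r:
  row A: (210, 1, 0)   [1·210 + 0·40 = 210]
  row B: (40, 0, 1)   [0·210 + 1·40 = 40]
  210 = 5·40 + 10   → row C = row A − 5·row B = (10, 1, −5)   [check: 1·210 − 5·40 = 10]
  40 = 4·10 + 0   → remainder 0, stop. gcd = 10 (last nonzero row C).
So gcd(210, 40) = 10, with Bézout identity 1·210 − 5·40 = 10. Containment (⊇): the Bézout identity exhibits 10 as an element of (210, 40), giving (10) ⊆ (210, 40). Containment (⊆): since 10 | 210 and 10 | 40 (210 = 10·21, 40 = 10·4), every Z-linear combination of 210 and 40 is divisible by 10, so (210, 40) ⊆ (10). Therefore (210, 40) = (10), d = 10.

Final answer: (210, 40) = (10); d = 10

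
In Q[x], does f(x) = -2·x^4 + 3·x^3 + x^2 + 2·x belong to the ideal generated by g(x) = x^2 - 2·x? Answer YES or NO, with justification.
YES

In Q[x] the ideal (g) consists of all multiples of g, so f ∈ (g) iff g | f, i.e. iff the remainder of f on division by g is 0. Divide f by g (g is monic, so eliminate the leading term of the running remainder at each step):
  leading term -2·x^4: subtract (-2·x^2)·g(x) = -2·x^4 + 4·x^3, leaving -x^3 + x^2 + 2·x
  leading term -x^3: subtract (-x)·g(x) = -x^3 + 2·x^2, leaving -x^2 + 2·x
  leading term -x^2: subtract (-1)·g(x) = -x^2 + 2·x, leaving 0
The remainder is 0, so f(x) = g(x) · h(x) with h(x) = -2·x^2 - x - 1. Hence g | f, i.e. f ∈ (g).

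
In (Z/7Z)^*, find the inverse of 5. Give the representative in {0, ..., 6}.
Apply the extended Euclidean algorithm to (7, 5), tracking rows (r, s, t) with s·7 + t·5 = r. Each division r_prev = q·r_cur + r_new produces the new row as (previous row) − q·(current row):
  row A: (7, 1, 0)   [1·7 + 0·5 = 7]
  row B: (5, 0, 1)   [0·7 + 1·5 = 5]
  7 = 1·5 + 2   → row C = row A − 1·row B = (2, 1, −1)   [check: 1·7 − 1·5 = 2]
  5 = 2·2 + 1   → row D = row B − 2·row C = (1, −2, 3)   [check: −2·7 + 3·5 = 1]
  2 = 2·1 + 0   → remainder 0, stop. gcd = 1 (last nonzero row D).
The gcd is 1, so 5 is invertible mod 7. The last nonzero row gives −2·7 + 3·5 = 1, so t = 3. So 5^(−1) ≡ 3 (mod 7). Verify: 5 · 3 = 15 ≡ 1 (mod 7). ✓

Final answer: 5^(−1) ≡ 3 (mod 7)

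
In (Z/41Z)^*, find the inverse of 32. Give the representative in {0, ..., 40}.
32^(−1) ≡ 9 (mod 41)

Apply the extended Euclidean algorithm to (41, 32), tracking rows (r, s, t) with s·41 + t·32 = r. Each division r_prev = q·r_cur + r_new produces the new row as (previous row) − q·(current row):
  row A: (41, 1, 0)   [1·41 + 0·32 = 41]
  row B: (32, 0, 1)   [0·41 + 1·32 = 32]
  41 = 1·32 + 9   → row C = row A − 1·row B = (9, 1, −1)   [check: 1·41 − 1·32 = 9]
  32 = 3·9 + 5   → row D = row B − 3·row C = (5, −3, 4)   [check: −3·41 + 4·32 = 5]
  9 = 1·5 + 4   → row E = row C − 1·row D = (4, 4, −5)   [check: 4·41 − 5·32 = 4]
  5 = 1·4 + 1   → row F = row D − 1·row E = (1, −7, 9)   [check: −7·41 + 9·32 = 1]
  4 = 4·1 + 0   → remainder 0, stop. gcd = 1 (last nonzero row F).
The gcd is 1, so 32 is invertible mod 41. The last nonzero row gives −7·41 + 9·32 = 1, so t = 9. So 32^(−1) ≡ 9 (mod 41). Verify: 32 · 9 = 288 ≡ 1 (mod 41). ✓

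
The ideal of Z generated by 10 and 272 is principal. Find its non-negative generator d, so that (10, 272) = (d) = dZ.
In the PID Z, (a, b) is generated by gcd(a, b). Compute gcd(272, 10) with the extended Euclidean algorithm, tracking rows (r, s, t) with s·272 + t·10 = r:
  row A: (272, 1, 0)   [1·272 + 0·10 = 272]
  row B: (10, 0, 1)   [0·272 + 1·10 = 10]
  272 = 27·10 + 2   → row C = row A − 27·row B = (2, 1, −27)   [check: 1·272 − 27·10 = 2]
  10 = 5·2 + 0   → remainder 0, stop. gcd = 2 (last nonzero row C).
So gcd(10, 272) = 2, with Bézout identity 1·272 − 27·10 = 2. Containment (⊇): the Bézout identity exhibits 2 as an element of (10, 272), giving (2) ⊆ (10, 272). Containment (⊆): since 2 | 10 and 2 | 272 (10 = 2·5, 272 = 2·136), every Z-linear combination of 10 and 272 is divisible by 2, so (10, 272) ⊆ (2). Therefore (10, 272) = (2), d = 2.

Final answer: (10, 272) = (2); d = 2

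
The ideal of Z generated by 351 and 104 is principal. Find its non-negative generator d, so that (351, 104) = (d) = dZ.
In the PID Z, (a, b) is generated by gcd(a, b). Compute gcd(351, 104) with the extended Euclidean algorithm, tracking rows (r, s, t) with s·351 + t·104 = r:
  row A: (351, 1, 0)   [1·351 + 0·104 = 351]
  row B: (104, 0, 1)   [0·351 + 1·104 = 104]
  351 = 3·104 + 39   → row C = row A − 3·row B = (39, 1, −3)   [check: 1·351 − 3·104 = 39]
  104 = 2·39 + 26   → row D = row B − 2·row C = (26, −2, 7)   [check: −2·351 + 7·104 = 26]
  39 = 1·26 + 13   → row E = row C − 1·row D = (13, 3, −10)   [check: 3·351 − 10·104 = 13]
  26 = 2·13 + 0   → remainder 0, stop. gcd = 13 (last nonzero row E).
So gcd(351, 104) = 13, with Bézout identity 3·351 − 10·104 = 13. Containment (⊇): the Bézout identity exhibits 13 as an element of (351, 104), giving (13) ⊆ (351, 104). Containment (⊆): since 13 | 351 and 13 | 104 (351 = 13·27, 104 = 13·8), every Z-linear combination of 351 and 104 is divisible by 13, so (351, 104) ⊆ (13). Therefore (351, 104) = (13), d = 13.

Final answer: (351, 104) = (13); d = 13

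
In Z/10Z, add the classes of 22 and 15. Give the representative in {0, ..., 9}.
Reduce the summands first: 22 ≡ 2, 15 ≡ 5 (mod 10), so 22 + 15 ≡ 2 + 5 (mod 10). 2 + 5 = 7; 7 = 0·10 + 7, so (22 + 15) mod 10 = 7.

Final answer: 7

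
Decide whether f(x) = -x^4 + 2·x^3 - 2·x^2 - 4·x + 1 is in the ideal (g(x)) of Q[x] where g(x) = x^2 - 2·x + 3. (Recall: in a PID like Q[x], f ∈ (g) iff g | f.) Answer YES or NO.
NO

In Q[x] the ideal (g) consists of all multiples of g, so f ∈ (g) iff g | f, i.e. iff the remainder of f on division by g is 0. Divide f by g (g is monic, so eliminate the leading term of the running remainder at each step):
  leading term -x^4: subtract (-x^2)·g(x) = -x^4 + 2·x^3 - 3·x^2, leaving x^2 - 4·x + 1
  leading term x^2: subtract (1)·g(x) = x^2 - 2·x + 3, leaving -2·x - 2
The remainder r(x) = -2·x - 2 ≠ 0 (and deg r < deg g), so g ∤ f, i.e. f ∉ (g).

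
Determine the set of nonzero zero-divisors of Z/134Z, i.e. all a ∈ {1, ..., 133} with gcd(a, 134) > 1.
An element a ∈ Z/134Z (with a ≠ 0) is a zero-divisor iff gcd(a, 134) > 1 (because a is a unit precisely when gcd(a, n) = 1, and in Z/nZ every nonzero, non-unit element is a zero-divisor). Scan a = 1, ..., 133 and keep those with gcd(a, 134) > 1:
  gcd(2, 134) = 2, gcd(4, 134) = 2, gcd(6, 134) = 2, gcd(8, 134) = 2, gcd(10, 134) = 2, gcd(12, 134) = 2, gcd(14, 134) = 2, gcd(16, 134) = 2, gcd(18, 134) = 2, gcd(20, 134) = 2, gcd(22, 134) = 2, gcd(24, 134) = 2, gcd(26, 134) = 2, gcd(28, 134) = 2, gcd(30, 134) = 2, gcd(32, 134) = 2, gcd(34, 134) = 2, gcd(36, 134) = 2, gcd(38, 134) = 2, gcd(40, 134) = 2, gcd(42, 134) = 2, gcd(44, 134) = 2, gcd(46, 134) = 2, gcd(48, 134) = 2, gcd(50, 134) = 2, gcd(52, 134) = 2, gcd(54, 134) = 2, gcd(56, 134) = 2, gcd(58, 134) = 2, gcd(60, 134) = 2, gcd(62, 134) = 2, gcd(64, 134) = 2, gcd(66, 134) = 2, gcd(67, 134) = 67, gcd(68, 134) = 2, gcd(70, 134) = 2, gcd(72, 134) = 2, gcd(74, 134) = 2, gcd(76, 134) = 2, gcd(78, 134) = 2, gcd(80, 134) = 2, gcd(82, 134) = 2, gcd(84, 134) = 2, gcd(86, 134) = 2, gcd(88, 134) = 2, gcd(90, 134) = 2, gcd(92, 134) = 2, gcd(94, 134) = 2, gcd(96, 134) = 2, gcd(98, 134) = 2, gcd(100, 134) = 2, gcd(102, 134) = 2, gcd(104, 134) = 2, gcd(106, 134) = 2, gcd(108, 134) = 2, gcd(110, 134) = 2, gcd(112, 134) = 2, gcd(114, 134) = 2, gcd(116, 134) = 2, gcd(118, 134) = 2, gcd(120, 134) = 2, gcd(122, 134) = 2, gcd(124, 134) = 2, gcd(126, 134) = 2, gcd(128, 134) = 2, gcd(130, 134) = 2, gcd(132, 134) = 2.
All other a ∈ {1, ..., 133} have gcd(a, 134) = 1 and are units. So the nonzero zero-divisors are exactly the 67 values of a appearing in this scan.

Final answer: nonzero zero-divisors of Z/134Z = {2, 4, 6, 8, 10, 12, 14, 16, 18, 20, 22, 24, 26, 28, 30, 32, 34, 36, 38, 40, 42, 44, 46, 48, 50, 52, 54, 56, 58, 60, 62, 64, 66, 67, 68, 70, 72, 74, 76, 78, 80, 82, 84, 86, 88, 90, 92, 94, 96, 98, 100, 102, 104, 106, 108, 110, 112, 114, 116, 118, 120, 122, 124, 126, 128, 130, 132}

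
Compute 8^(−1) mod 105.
8^(−1) ≡ 92 (mod 105)

Apply the extended Euclidean algorithm to (105, 8), tracking rows (r, s, t) with s·105 + t·8 = r. Each division r_prev = q·r_cur + r_new produces the new row as (previous row) − q·(current row):
  row A: (105, 1, 0)   [1·105 + 0·8 = 105]
  row B: (8, 0, 1)   [0·105 + 1·8 = 8]
  105 = 13·8 + 1   → row C = row A − 13·row B = (1, 1, −13)   [check: 1·105 − 13·8 = 1]
  8 = 8·1 + 0   → remainder 0, stop. gcd = 1 (last nonzero row C).
The gcd is 1, so 8 is invertible mod 105. The last nonzero row gives 1·105 − 13·8 = 1, so t = −13. So 8^(−1) ≡ −13 ≡ 92 (mod 105). Verify: 8 · 92 = 736 ≡ 1 (mod 105). ✓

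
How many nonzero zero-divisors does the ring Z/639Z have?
Z/639Z has 218 nonzero zero-divisors

In Z/639Z each nonzero element is either a unit (gcd with 639 is 1) or a zero-divisor (gcd > 1). The number of units is φ(639): factorise 639 = 3^2 · 71, so φ(639) = (3^2 − 3^1) · (71 − 1) = 6 · 70 = 420. The nonzero elements number 639 − 1 = 638. Hence the nonzero zero-divisors number 638 − 420 = 218.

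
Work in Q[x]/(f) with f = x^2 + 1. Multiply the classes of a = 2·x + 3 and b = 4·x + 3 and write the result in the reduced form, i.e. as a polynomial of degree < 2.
a · b ≡ 18·x + 1 (mod f(x))

First multiply in Q[x] without reducing: a · b = 8·x^2 + 18·x + 9. Now divide by f(x) = x^2 + 1, eliminating the leading term at each step:
  leading term 8·x^2: subtract (8)·f(x) = 8·x^2 + 8, leaving 18·x + 1
The degree is now < 2, so this is the remainder. Hence a · b ≡ 18·x + 1 in Q[x]/(f).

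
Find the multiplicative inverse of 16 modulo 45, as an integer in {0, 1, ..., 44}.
16^(−1) ≡ 31 (mod 45)

Apply the extended Euclidean algorithm to (45, 16), tracking rows (r, s, t) with s·45 + t·16 = r. Each division r_prev = q·r_cur + r_new produces the new row as (previous row) − q·(current row):
  row A: (45, 1, 0)   [1·45 + 0·16 = 45]
  row B: (16, 0, 1)   [0·45 + 1·16 = 16]
  45 = 2·16 + 13   → row C = row A − 2·row B = (13, 1, −2)   [check: 1·45 − 2·16 = 13]
  16 = 1·13 + 3   → row D = row B − 1·row C = (3, −1, 3)   [check: −1·45 + 3·16 = 3]
  13 = 4·3 + 1   → row E = row C − 4·row D = (1, 5, −14)   [check: 5·45 − 14·16 = 1]
  3 = 3·1 + 0   → remainder 0, stop. gcd = 1 (last nonzero row E).
The gcd is 1, so 16 is invertible mod 45. The last nonzero row gives 5·45 − 14·16 = 1, so t = −14. So 16^(−1) ≡ −14 ≡ 31 (mod 45). Verify: 16 · 31 = 496 ≡ 1 (mod 45). ✓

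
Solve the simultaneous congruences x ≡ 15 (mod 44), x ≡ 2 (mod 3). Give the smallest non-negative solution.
x ≡ 59 (mod 132); the representative in [0, 132) is 59

The moduli 44, 3 are pairwise coprime, so by the CRT there is a unique solution mod 44·3 = 132.
Solve by successive substitution. Start with x ≡ 15 (mod 44).
  Combine with x ≡ 2 (mod 3): write x = 15 + 44·t and require 15 + 44·t ≡ 2 (mod 3), i.e. 44·t ≡ 2 − 15 ≡ 2 (mod 3). Since 44^(−1) ≡ 2 (mod 3) (44 ≡ 2 (mod 3)), t ≡ 2·2 ≡ 1 (mod 3). So x ≡ 15 + 44·1 = 59 (mod 132).
Unique solution in [0, 132): x = 59.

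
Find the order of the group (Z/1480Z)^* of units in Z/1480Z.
|(Z/1480Z)^*| = 576

(Z/1480Z)^* consists of the classes a with gcd(a, 1480) = 1, so its order is φ(1480). φ is multiplicative, with φ(p^e) = p^e − p^(e−1). Factorise 1480 = 2^3 · 5 · 37. Then
  φ(1480) = (2^3 − 2^2) · (5 − 1) · (37 − 1) = 4 · 4 · 36 = 576.
Thus |(Z/1480Z)^*| = 576.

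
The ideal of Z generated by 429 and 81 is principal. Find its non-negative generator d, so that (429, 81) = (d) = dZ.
In the PID Z, (a, b) is generated by gcd(a, b). Compute gcd(429, 81) with the extended Euclidean algorithm, tracking rows (r, s, t) with s·429 + t·81 = r:
  row A: (429, 1, 0)   [1·429 + 0·81 = 429]
  row B: (81, 0, 1)   [0·429 + 1·81 = 81]
  429 = 5·81 + 24   → row C = row A − 5·row B = (24, 1, −5)   [check: 1·429 − 5·81 = 24]
  81 = 3·24 + 9   → row D = row B − 3·row C = (9, −3, 16)   [check: −3·429 + 16·81 = 9]
  24 = 2·9 + 6   → row E = row C − 2·row D = (6, 7, −37)   [check: 7·429 − 37·81 = 6]
  9 = 1·6 + 3   → row F = row D − 1·row E = (3, −10, 53)   [check: −10·429 + 53·81 = 3]
  6 = 2·3 + 0   → remainder 0, stop. gcd = 3 (last nonzero row F).
So gcd(429, 81) = 3, with Bézout identity −10·429 + 53·81 = 3. Containment (⊇): the Bézout identity exhibits 3 as an element of (429, 81), giving (3) ⊆ (429, 81). Containment (⊆): since 3 | 429 and 3 | 81 (429 = 3·143, 81 = 3·27), every Z-linear combination of 429 and 81 is divisible by 3, so (429, 81) ⊆ (3). Therefore (429, 81) = (3), d = 3.

Final answer: (429, 81) = (3); d = 3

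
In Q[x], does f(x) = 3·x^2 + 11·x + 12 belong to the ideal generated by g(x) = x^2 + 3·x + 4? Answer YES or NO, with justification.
In Q[x] the ideal (g) consists of all multiples of g, so f ∈ (g) iff g | f, i.e. iff the remainder of f on division by g is 0. Divide f by g (g is monic, so eliminate the leading term of the running remainder at each step):
  leading term 3·x^2: subtract (3)·g(x) = 3·x^2 + 9·x + 12, leaving 2·x
The remainder r(x) = 2·x ≠ 0 (and deg r < deg g), so g ∤ f, i.e. f ∉ (g).

Final answer: NO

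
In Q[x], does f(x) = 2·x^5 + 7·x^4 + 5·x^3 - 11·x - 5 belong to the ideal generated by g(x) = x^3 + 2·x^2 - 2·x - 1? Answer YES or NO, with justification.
In Q[x] the ideal (g) consists of all multiples of g, so f ∈ (g) iff g | f, i.e. iff the remainder of f on division by g is 0. Divide f by g (g is monic, so eliminate the leading term of the running remainder at each step):
  leading term 2·x^5: subtract (2·x^2)·g(x) = 2·x^5 + 4·x^4 - 4·x^3 - 2·x^2, leaving 3·x^4 + 9·x^3 + 2·x^2 - 11·x - 5
  leading term 3·x^4: subtract (3·x)·g(x) = 3·x^4 + 6·x^3 - 6·x^2 - 3·x, leaving 3·x^3 + 8·x^2 - 8·x - 5
  leading term 3·x^3: subtract (3)·g(x) = 3·x^3 + 6·x^2 - 6·x - 3, leaving 2·x^2 - 2·x - 2
The remainder r(x) = 2·x^2 - 2·x - 2 ≠ 0 (and deg r < deg g), so g ∤ f, i.e. f ∉ (g).

Final answer: NO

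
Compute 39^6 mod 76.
1

Use repeated squaring. Binary(6) = 110. Walk through the bits of the exponent 6 left-to-right: at each bit after the leading one, square the running value, then multiply by 39 if the bit is 1 (always reducing mod 76):
  bit 1 = 1 (leading): start with 39.
  bit 2 = 1: square 39^2 = 1521 ≡ 1; bit is 1, so multiply 1·39 = 39 (mod 76).
  bit 3 = 0: square 39^2 = 1521 ≡ 1 (mod 76).
Final value: 39^6 ≡ 1 (mod 76).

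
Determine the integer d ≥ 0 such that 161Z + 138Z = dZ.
In the PID Z, (a, b) is generated by gcd(a, b). Compute gcd(161, 138) with the extended Euclidean algorithm, tracking rows (r, s, t) with s·161 + t·138 = r:
  row A: (161, 1, 0)   [1·161 + 0·138 = 161]
  row B: (138, 0, 1)   [0·161 + 1·138 = 138]
  161 = 1·138 + 23   → row C = row A − 1·row B = (23, 1, −1)   [check: 1·161 − 1·138 = 23]
  138 = 6·23 + 0   → remainder 0, stop. gcd = 23 (last nonzero row C).
So gcd(161, 138) = 23, with Bézout identity 1·161 − 1·138 = 23. Containment (⊇): the Bézout identity exhibits 23 as an element of (161, 138), giving (23) ⊆ (161, 138). Containment (⊆): since 23 | 161 and 23 | 138 (161 = 23·7, 138 = 23·6), every Z-linear combination of 161 and 138 is divisible by 23, so (161, 138) ⊆ (23). Therefore (161, 138) = (23), d = 23.

Final answer: (161, 138) = (23); d = 23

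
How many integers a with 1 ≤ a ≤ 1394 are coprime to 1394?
The number of a ∈ {1, ..., 1394} with gcd(a, 1394) = 1 is by definition Euler's totient φ(1394). φ is multiplicative, with φ(p^e) = p^e − p^(e−1). Factorise 1394 = 2 · 17 · 41. Then
  φ(1394) = (2 − 1) · (17 − 1) · (41 − 1) = 1 · 16 · 40 = 640.
So there are 640 such integers.

Final answer: 640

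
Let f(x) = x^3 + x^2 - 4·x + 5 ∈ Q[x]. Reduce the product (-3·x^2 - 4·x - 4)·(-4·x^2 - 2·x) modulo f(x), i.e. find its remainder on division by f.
First multiply in Q[x] without reducing: a · b = 12·x^4 + 22·x^3 + 24·x^2 + 8·x. Now divide by f(x) = x^3 + x^2 - 4·x + 5, eliminating the leading term at each step:
  leading term 12·x^4: subtract (12·x)·f(x) = 12·x^4 + 12·x^3 - 48·x^2 + 60·x, leaving 10·x^3 + 72·x^2 - 52·x
  leading term 10·x^3: subtract (10)·f(x) = 10·x^3 + 10·x^2 - 40·x + 50, leaving 62·x^2 - 12·x - 50
The degree is now < 3, so this is the remainder. Hence a · b ≡ 62·x^2 - 12·x - 50 in Q[x]/(f).

Final answer: a · b ≡ 62·x^2 - 12·x - 50 (mod f(x))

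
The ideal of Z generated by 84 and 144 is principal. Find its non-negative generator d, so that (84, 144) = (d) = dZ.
In the PID Z, (a, b) is generated by gcd(a, b). Compute gcd(144, 84) with the extended Euclidean algorithm, tracking rows (r, s, t) with s·144 + t·84 = r:
  row A: (144, 1, 0)   [1·144 + 0·84 = 144]
  row B: (84, 0, 1)   [0·144 + 1·84 = 84]
  144 = 1·84 + 60   → row C = row A − 1·row B = (60, 1, −1)   [check: 1·144 − 1·84 = 60]
  84 = 1·60 + 24   → row D = row B − 1·row C = (24, −1, 2)   [check: −1·144 + 2·84 = 24]
  60 = 2·24 + 12   → row E = row C − 2·row D = (12, 3, −5)   [check: 3·144 − 5·84 = 12]
  24 = 2·12 + 0   → remainder 0, stop. gcd = 12 (last nonzero row E).
So gcd(84, 144) = 12, with Bézout identity 3·144 − 5·84 = 12. Containment (⊇): the Bézout identity exhibits 12 as an element of (84, 144), giving (12) ⊆ (84, 144). Containment (⊆): since 12 | 84 and 12 | 144 (84 = 12·7, 144 = 12·12), every Z-linear combination of 84 and 144 is divisible by 12, so (84, 144) ⊆ (12). Therefore (84, 144) = (12), d = 12.

Final answer: (84, 144) = (12); d = 12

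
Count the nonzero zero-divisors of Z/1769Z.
In Z/1769Z each nonzero element is either a unit (gcd with 1769 is 1) or a zero-divisor (gcd > 1). The number of units is φ(1769): factorise 1769 = 29 · 61, so φ(1769) = (29 − 1) · (61 − 1) = 28 · 60 = 1680. The nonzero elements number 1769 − 1 = 1768. Hence the nonzero zero-divisors number 1768 − 1680 = 88.

Final answer: Z/1769Z has 88 nonzero zero-divisors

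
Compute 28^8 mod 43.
Use repeated squaring. Binary(8) = 1000. Walk through the bits of the exponent 8 left-to-right: at each bit after the leading one, square the running value, then multiply by 28 if the bit is 1 (always reducing mod 43):
  bit 1 = 1 (leading): start with 28.
  bit 2 = 0: square 28^2 = 784 ≡ 10 (mod 43).
  bit 3 = 0: square 10^2 = 100 ≡ 14 (mod 43).
  bit 4 = 0: square 14^2 = 196 ≡ 24 (mod 43).
Final value: 28^8 ≡ 24 (mod 43).

Final answer: 24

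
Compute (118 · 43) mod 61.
11

Reduce the factors first: 118 ≡ 57 (mod 61), so 118 · 43 ≡ 57 · 43 (mod 61). 57 · 43 = 2451. Dividing by 61: 2451 = 40·61 + 11. So (118 · 43) mod 61 = 11.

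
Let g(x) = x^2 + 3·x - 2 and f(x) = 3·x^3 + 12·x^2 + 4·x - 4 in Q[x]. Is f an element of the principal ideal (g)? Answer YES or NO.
NO

In Q[x] the ideal (g) consists of all multiples of g, so f ∈ (g) iff g | f, i.e. iff the remainder of f on division by g is 0. Divide f by g (g is monic, so eliminate the leading term of the running remainder at each step):
  leading term 3·x^3: subtract (3·x)·g(x) = 3·x^3 + 9·x^2 - 6·x, leaving 3·x^2 + 10·x - 4
  leading term 3·x^2: subtract (3)·g(x) = 3·x^2 + 9·x - 6, leaving x + 2
The remainder r(x) = x + 2 ≠ 0 (and deg r < deg g), so g ∤ f, i.e. f ∉ (g).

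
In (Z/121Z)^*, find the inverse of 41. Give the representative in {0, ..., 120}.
Apply the extended Euclidean algorithm to (121, 41), tracking rows (r, s, t) with s·121 + t·41 = r. Each division r_prev = q·r_cur + r_new produces the new row as (previous row) − q·(current row):
  row A: (121, 1, 0)   [1·121 + 0·41 = 121]
  row B: (41, 0, 1)   [0·121 + 1·41 = 41]
  121 = 2·41 + 39   → row C = row A − 2·row B = (39, 1, −2)   [check: 1·121 − 2·41 = 39]
  41 = 1·39 + 2   → row D = row B − 1·row C = (2, −1, 3)   [check: −1·121 + 3·41 = 2]
  39 = 19·2 + 1   → row E = row C − 19·row D = (1, 20, −59)   [check: 20·121 − 59·41 = 1]
  2 = 2·1 + 0   → remainder 0, stop. gcd = 1 (last nonzero row E).
The gcd is 1, so 41 is invertible mod 121. The last nonzero row gives 20·121 − 59·41 = 1, so t = −59. So 41^(−1) ≡ −59 ≡ 62 (mod 121). Verify: 41 · 62 = 2542 ≡ 1 (mod 121). ✓

Final answer: 41^(−1) ≡ 62 (mod 121)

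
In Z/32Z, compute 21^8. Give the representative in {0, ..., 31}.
1

Use repeated squaring. Binary(8) = 1000. Walk through the bits of the exponent 8 left-to-right: at each bit after the leading one, square the running value, then multiply by 21 if the bit is 1 (always reducing mod 32):
  bit 1 = 1 (leading): start with 21.
  bit 2 = 0: square 21^2 = 441 ≡ 25 (mod 32).
  bit 3 = 0: square 25^2 = 625 ≡ 17 (mod 32).
  bit 4 = 0: square 17^2 = 289 ≡ 1 (mod 32).
Final value: 21^8 ≡ 1 (mod 32).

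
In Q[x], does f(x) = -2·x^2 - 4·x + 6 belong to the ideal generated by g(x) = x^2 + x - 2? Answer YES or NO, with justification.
NO

In Q[x] the ideal (g) consists of all multiples of g, so f ∈ (g) iff g | f, i.e. iff the remainder of f on division by g is 0. Divide f by g (g is monic, so eliminate the leading term of the running remainder at each step):
  leading term -2·x^2: subtract (-2)·g(x) = -2·x^2 - 2·x + 4, leaving 2 - 2·x
The remainder r(x) = 2 - 2·x ≠ 0 (and deg r < deg g), so g ∤ f, i.e. f ∉ (g).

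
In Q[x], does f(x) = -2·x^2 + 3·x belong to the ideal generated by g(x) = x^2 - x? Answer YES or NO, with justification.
NO

In Q[x] the ideal (g) consists of all multiples of g, so f ∈ (g) iff g | f, i.e. iff the remainder of f on division by g is 0. Divide f by g (g is monic, so eliminate the leading term of the running remainder at each step):
  leading term -2·x^2: subtract (-2)·g(x) = -2·x^2 + 2·x, leaving x
The remainder r(x) = x ≠ 0 (and deg r < deg g), so g ∤ f, i.e. f ∉ (g).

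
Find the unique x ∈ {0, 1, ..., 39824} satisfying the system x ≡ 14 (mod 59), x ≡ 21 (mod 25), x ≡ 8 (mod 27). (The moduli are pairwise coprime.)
x ≡ 7271 (mod 39825); the representative in [0, 39825) is 7271

The moduli 59, 25, 27 are pairwise coprime, so by the CRT there is a unique solution mod 59·25·27 = 39825.
Solve by successive substitution. Start with x ≡ 14 (mod 59).
  Combine with x ≡ 21 (mod 25): write x = 14 + 59·t and require 14 + 59·t ≡ 21 (mod 25), i.e. 59·t ≡ 21 − 14 ≡ 7 (mod 25). Since 59^(−1) ≡ 14 (mod 25) (59 ≡ 9 (mod 25)), t ≡ 14·7 ≡ 23 (mod 25). So x ≡ 14 + 59·23 = 1371 (mod 1475).
  Combine with x ≡ 8 (mod 27): write x = 1371 + 1475·t and require 1371 + 1475·t ≡ 8 (mod 27), i.e. 1475·t ≡ 8 − 1371 ≡ 14 (mod 27). Since 1475^(−1) ≡ 8 (mod 27) (1475 ≡ 17 (mod 27)), t ≡ 8·14 ≡ 4 (mod 27). So x ≡ 1371 + 1475·4 = 7271 (mod 39825).
Unique solution in [0, 39825): x = 7271.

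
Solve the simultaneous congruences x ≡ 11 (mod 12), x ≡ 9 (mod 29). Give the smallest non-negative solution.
x ≡ 299 (mod 348); the representative in [0, 348) is 299

The moduli 12, 29 are pairwise coprime, so by the CRT there is a unique solution mod 12·29 = 348.
Solve by successive substitution. Start with x ≡ 11 (mod 12).
  Combine with x ≡ 9 (mod 29): write x = 11 + 12·t and require 11 + 12·t ≡ 9 (mod 29), i.e. 12·t ≡ 9 − 11 ≡ 27 (mod 29). Since 12^(−1) ≡ 17 (mod 29), t ≡ 17·27 ≡ 24 (mod 29). So x ≡ 11 + 12·24 = 299 (mod 348).
Unique solution in [0, 348): x = 299.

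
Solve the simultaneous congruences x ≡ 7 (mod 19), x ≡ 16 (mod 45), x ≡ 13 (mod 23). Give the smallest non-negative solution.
x ≡ 3256 (mod 19665); the representative in [0, 19665) is 3256

The moduli 19, 45, 23 are pairwise coprime, so by the CRT there is a unique solution mod 19·45·23 = 19665.
Solve by successive substitution. Start with x ≡ 7 (mod 19).
  Combine with x ≡ 16 (mod 45): write x = 7 + 19·t and require 7 + 19·t ≡ 16 (mod 45), i.e. 19·t ≡ 16 − 7 ≡ 9 (mod 45). Since 19^(−1) ≡ 19 (mod 45), t ≡ 19·9 ≡ 36 (mod 45). So x ≡ 7 + 19·36 = 691 (mod 855).
  Combine with x ≡ 13 (mod 23): write x = 691 + 855·t and require 691 + 855·t ≡ 13 (mod 23), i.e. 855·t ≡ 13 − 691 ≡ 12 (mod 23). Since 855^(−1) ≡ 6 (mod 23) (855 ≡ 4 (mod 23)), t ≡ 6·12 ≡ 3 (mod 23). So x ≡ 691 + 855·3 = 3256 (mod 19665).
Unique solution in [0, 19665): x = 3256.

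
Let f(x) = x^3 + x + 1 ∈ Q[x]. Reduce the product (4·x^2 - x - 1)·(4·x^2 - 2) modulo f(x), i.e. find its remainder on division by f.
First multiply in Q[x] without reducing: a · b = 16·x^4 - 4·x^3 - 12·x^2 + 2·x + 2. Now divide by f(x) = x^3 + x + 1, eliminating the leading term at each step:
  leading term 16·x^4: subtract (16·x)·f(x) = 16·x^4 + 16·x^2 + 16·x, leaving -4·x^3 - 28·x^2 - 14·x + 2
  leading term -4·x^3: subtract (-4)·f(x) = -4·x^3 - 4·x - 4, leaving -28·x^2 - 10·x + 6
The degree is now < 3, so this is the remainder. Hence a · b ≡ -28·x^2 - 10·x + 6 in Q[x]/(f).

Final answer: a · b ≡ -28·x^2 - 10·x + 6 (mod f(x))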